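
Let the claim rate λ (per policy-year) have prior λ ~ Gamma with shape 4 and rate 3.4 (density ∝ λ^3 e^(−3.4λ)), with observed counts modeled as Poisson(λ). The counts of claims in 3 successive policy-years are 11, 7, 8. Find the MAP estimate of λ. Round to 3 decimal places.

λ̂_MAP = 4.531

Σxᵢ = 11+7+8 = 26, with n = 3.
Posterior ∝ λ^3e^(−3.4λ) · λ^26e^(−3λ) = λ^29e^(−6.4λ), i.e. Gamma(shape=30, rate=6.4).
The mode of a Gamma(a, b) with a ≥ 1 (shape–rate) is (a−1)/b = 29/6.4 ≈ 4.531.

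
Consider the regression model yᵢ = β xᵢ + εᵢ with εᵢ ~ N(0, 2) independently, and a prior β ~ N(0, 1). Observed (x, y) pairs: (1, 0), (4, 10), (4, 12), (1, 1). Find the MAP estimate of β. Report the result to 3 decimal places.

β̂_MAP = 2.472

log p(β | y) = −Σ(yᵢ − βxᵢ)²/(2·2) − β²/(2·1) + const.
Setting the derivative to zero: Σxᵢ(yᵢ − βxᵢ)/2 − β/1 = 0, so β = Σxᵢyᵢ / (Σxᵢ² + σ²/τ²).
Σxᵢyᵢ = 1·0 + 4·10 + 4·12 + 1·1 = 89; Σxᵢ² = 34; σ²/τ² = 2.
β̂_MAP = 89 / (34 + 2) = 89/36 ≈ 2.472.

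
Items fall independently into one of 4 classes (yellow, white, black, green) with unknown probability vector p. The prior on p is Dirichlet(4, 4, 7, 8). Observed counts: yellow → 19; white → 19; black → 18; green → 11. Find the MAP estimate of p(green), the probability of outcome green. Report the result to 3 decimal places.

MAP estimate of p(green) = 0.209

The posterior is Dirichlet(αᵢ + nᵢ) = Dirichlet(23, 23, 25, 19).
For a Dirichlet(a₁,…,a_K) with all aᵢ > 1, the mode has j-th component (aⱼ − 1)/(Σaᵢ − K).
Here Σaᵢ = 90 and K = 4, so p(green) = (19 − 1)/(90 − 4) = 18/86 ≈ 0.209.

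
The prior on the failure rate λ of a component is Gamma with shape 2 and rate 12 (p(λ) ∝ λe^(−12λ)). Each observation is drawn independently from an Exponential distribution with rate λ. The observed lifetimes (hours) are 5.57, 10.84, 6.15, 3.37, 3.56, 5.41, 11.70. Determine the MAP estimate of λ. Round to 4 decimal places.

λ̂_MAP = 0.1365

The Exponential(rate=λ) likelihood is ∝ λ^n e^(−λΣtᵢ). Here n = 7 and Σtᵢ = 5.57 + 10.84 + 6.15 + 3.37 + 3.56 + 5.41 + 11.70 = 46.60.
Posterior ∝ λe^(−12λ) · λ^7e^(−46.60λ) = λ^8e^(−58.60λ), i.e. Gamma(9, 58.60).
Mode = (a−1)/b = 8/58.60 ≈ 0.1365.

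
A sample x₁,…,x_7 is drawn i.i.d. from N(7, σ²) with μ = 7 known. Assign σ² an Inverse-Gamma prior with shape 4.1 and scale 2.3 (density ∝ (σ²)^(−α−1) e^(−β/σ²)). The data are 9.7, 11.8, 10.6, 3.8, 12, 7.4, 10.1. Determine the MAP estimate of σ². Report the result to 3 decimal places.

Sum of squared deviations about the known mean: SS = (9.7−7)² + (11.8−7)² + (10.6−7)² + (3.8−7)² + (12−7)² + (7.4−7)² + (10.1−7)² = 88.3.
The Normal likelihood contributes (σ²)^(−n/2) exp(−SS/(2σ²)), so the posterior is Inverse-Gamma(α + n/2, β + SS/2) = Inverse-Gamma(7.6, 46.45).
The mode of Inverse-Gamma(a, b) is b/(a+1) = 46.45/8.6 ≈ 5.401.

σ̂²_MAP = 5.401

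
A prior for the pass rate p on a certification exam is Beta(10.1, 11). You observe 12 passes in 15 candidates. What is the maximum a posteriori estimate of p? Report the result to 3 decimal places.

Prior: Beta(10.1, 11).
Data: 12 successes in 15 trials. The binomial likelihood contributes p^12(1−p)^3, so the posterior is Beta(10.1+12, 11+3) = Beta(22.1, 14).
For Beta(a, b) with a, b > 1 the mode is (a−1)/(a+b−2) = 21.1/34.1 ≈ 0.619.

p̂_MAP = 0.619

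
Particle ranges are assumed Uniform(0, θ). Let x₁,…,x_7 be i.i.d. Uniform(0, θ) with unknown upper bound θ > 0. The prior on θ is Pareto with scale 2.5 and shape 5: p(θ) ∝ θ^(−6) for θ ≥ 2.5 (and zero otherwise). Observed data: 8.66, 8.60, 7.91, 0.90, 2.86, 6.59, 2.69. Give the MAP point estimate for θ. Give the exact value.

θ̂_MAP = 8.66

The Uniform(0, θ) likelihood is θ^(−n) for θ ≥ max(xᵢ), zero otherwise. Here max(xᵢ) = 8.66.
Posterior ∝ θ^(−6) · θ^(−7) = θ^(−13) on θ ≥ max(2.5, 8.66) = 8.66.
This density is strictly decreasing in θ, so the posterior mode lies at the lower boundary of the support.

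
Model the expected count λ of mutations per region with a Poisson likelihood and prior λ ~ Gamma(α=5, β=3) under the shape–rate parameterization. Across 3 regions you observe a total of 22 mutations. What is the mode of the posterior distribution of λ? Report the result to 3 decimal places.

Σxᵢ = 22, n = 3.
Posterior ∝ λ^4e^(−3λ) · λ^22e^(−3λ) = λ^26e^(−6λ), i.e. Gamma(shape=27, rate=6).
The mode of a Gamma(a, b) with a ≥ 1 (shape–rate) is (a−1)/b = 26/6 ≈ 4.333.

λ̂_MAP = 4.333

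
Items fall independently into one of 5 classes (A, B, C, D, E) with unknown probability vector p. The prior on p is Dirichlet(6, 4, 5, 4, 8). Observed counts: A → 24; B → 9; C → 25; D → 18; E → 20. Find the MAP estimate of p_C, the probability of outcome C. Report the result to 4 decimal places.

The posterior is Dirichlet(αᵢ + nᵢ) = Dirichlet(30, 13, 30, 22, 28).
For a Dirichlet(a₁,…,a_K) with all aᵢ > 1, the mode has j-th component (aⱼ − 1)/(Σaᵢ − K).
Here Σaᵢ = 123 and K = 5, so p_C = (30 − 1)/(123 − 5) = 29/118 ≈ 0.2458.

MAP estimate of p_C = 0.2458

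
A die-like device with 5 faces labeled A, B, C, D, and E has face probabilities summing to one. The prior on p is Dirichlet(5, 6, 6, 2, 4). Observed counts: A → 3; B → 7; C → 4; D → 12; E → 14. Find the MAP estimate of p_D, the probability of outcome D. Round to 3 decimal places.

MAP estimate of p_D = 0.224

The posterior is Dirichlet(αᵢ + nᵢ) = Dirichlet(8, 13, 10, 14, 18).
For a Dirichlet(a₁,…,a_K) with all aᵢ > 1, the mode has j-th component (aⱼ − 1)/(Σaᵢ − K).
Here Σaᵢ = 63 and K = 5, so p_D = (14 − 1)/(63 − 5) = 13/58 ≈ 0.224.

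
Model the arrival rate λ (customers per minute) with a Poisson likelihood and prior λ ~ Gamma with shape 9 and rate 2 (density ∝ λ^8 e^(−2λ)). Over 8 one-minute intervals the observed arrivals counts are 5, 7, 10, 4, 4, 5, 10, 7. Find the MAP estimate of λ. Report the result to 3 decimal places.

Σxᵢ = 5+7+10+4+4+5+10+7 = 52, with n = 8.
Posterior ∝ λ^8e^(−2λ) · λ^52e^(−8λ) = λ^60e^(−10λ), i.e. Gamma(shape=61, rate=10).
The mode of a Gamma(a, b) with a ≥ 1 (shape–rate) is (a−1)/b = 60/10 ≈ 6.000.

λ̂_MAP = 6.000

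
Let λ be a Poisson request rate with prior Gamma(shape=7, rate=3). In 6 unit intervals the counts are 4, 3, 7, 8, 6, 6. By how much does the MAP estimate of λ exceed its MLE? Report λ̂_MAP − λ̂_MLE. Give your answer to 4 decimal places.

Σxᵢ = 34. Posterior is Gamma(41, 9); MAP = (41−1)/9 = 40/9 ≈ 4.44444.
MLE = x̄ = 34/6 ≈ 5.66667.
Difference = 40/9 − 34/6 = -11/9 ≈ -1.2222.

MAP − MLE = -1.2222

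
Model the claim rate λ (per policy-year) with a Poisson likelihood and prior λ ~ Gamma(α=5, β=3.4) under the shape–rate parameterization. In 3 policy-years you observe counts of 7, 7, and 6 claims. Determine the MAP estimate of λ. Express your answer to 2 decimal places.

λ̂_MAP = 3.75

Σxᵢ = 7+7+6 = 20, with n = 3.
Posterior ∝ λ^4e^(−3.4λ) · λ^20e^(−3λ) = λ^24e^(−6.4λ), i.e. Gamma(shape=25, rate=6.4).
The mode of a Gamma(a, b) with a ≥ 1 (shape–rate) is (a−1)/b = 24/6.4 ≈ 3.75.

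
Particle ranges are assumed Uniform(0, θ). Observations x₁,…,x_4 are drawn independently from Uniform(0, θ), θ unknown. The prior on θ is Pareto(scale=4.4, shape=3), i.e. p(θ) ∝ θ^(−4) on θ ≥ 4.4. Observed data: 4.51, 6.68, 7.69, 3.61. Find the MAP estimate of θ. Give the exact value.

θ̂_MAP = 7.69

The Uniform(0, θ) likelihood is θ^(−n) for θ ≥ max(xᵢ), zero otherwise. Here max(xᵢ) = 7.69.
Posterior ∝ θ^(−4) · θ^(−4) = θ^(−8) on θ ≥ max(4.4, 7.69) = 7.69.
This density is strictly decreasing in θ, so the posterior mode lies at the lower boundary of the support.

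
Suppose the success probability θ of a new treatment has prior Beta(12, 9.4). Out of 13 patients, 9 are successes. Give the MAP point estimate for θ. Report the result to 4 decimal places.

Prior: Beta(12, 9.4).
Data: 9 successes in 13 trials. The binomial likelihood contributes θ^9(1−θ)^4, so the posterior is Beta(12+9, 9.4+4) = Beta(21, 13.4).
For Beta(a, b) with a, b > 1 the mode is (a−1)/(a+b−2) = 20/32.4 ≈ 0.6173.

θ̂_MAP = 0.6173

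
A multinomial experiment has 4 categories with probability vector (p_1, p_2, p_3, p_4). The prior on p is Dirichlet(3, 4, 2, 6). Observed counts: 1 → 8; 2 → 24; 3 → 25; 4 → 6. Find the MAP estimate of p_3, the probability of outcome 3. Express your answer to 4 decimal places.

The posterior is Dirichlet(αᵢ + nᵢ) = Dirichlet(11, 28, 27, 12).
For a Dirichlet(a₁,…,a_K) with all aᵢ > 1, the mode has j-th component (aⱼ − 1)/(Σaᵢ − K).
Here Σaᵢ = 78 and K = 4, so p_3 = (27 − 1)/(78 − 4) = 26/74 ≈ 0.3514.

MAP estimate: 0.3514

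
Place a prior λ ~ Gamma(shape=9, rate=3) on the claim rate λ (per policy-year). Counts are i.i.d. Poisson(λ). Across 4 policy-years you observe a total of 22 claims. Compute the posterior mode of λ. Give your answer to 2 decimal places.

λ̂_MAP = 4.29

Σxᵢ = 22, n = 4.
Posterior ∝ λ^8e^(−3λ) · λ^22e^(−4λ) = λ^30e^(−7λ), i.e. Gamma(shape=31, rate=7).
The mode of a Gamma(a, b) with a ≥ 1 (shape–rate) is (a−1)/b = 30/7 ≈ 4.29.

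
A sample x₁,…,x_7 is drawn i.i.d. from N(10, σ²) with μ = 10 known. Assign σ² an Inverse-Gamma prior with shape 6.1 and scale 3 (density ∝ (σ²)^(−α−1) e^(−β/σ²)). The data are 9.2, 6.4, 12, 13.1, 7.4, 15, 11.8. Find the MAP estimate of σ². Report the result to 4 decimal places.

Sum of squared deviations about the known mean: SS = (9.2−10)² + (6.4−10)² + (12−10)² + (13.1−10)² + (7.4−10)² + (15−10)² + (11.8−10)² = 62.21.
The Normal likelihood contributes (σ²)^(−n/2) exp(−SS/(2σ²)), so the posterior is Inverse-Gamma(α + n/2, β + SS/2) = Inverse-Gamma(9.6, 34.105).
The mode of Inverse-Gamma(a, b) is b/(a+1) = 34.105/10.6 ≈ 3.2175.

σ̂²_MAP = 3.2175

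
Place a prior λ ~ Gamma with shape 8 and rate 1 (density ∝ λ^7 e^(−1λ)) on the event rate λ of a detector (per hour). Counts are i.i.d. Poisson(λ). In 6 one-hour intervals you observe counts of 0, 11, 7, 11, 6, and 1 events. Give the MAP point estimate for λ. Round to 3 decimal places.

λ̂_MAP = 6.143

Σxᵢ = 0+11+7+11+6+1 = 36, with n = 6.
Posterior ∝ λ^7e^(−1λ) · λ^36e^(−6λ) = λ^43e^(−7λ), i.e. Gamma(shape=44, rate=7).
The mode of a Gamma(a, b) with a ≥ 1 (shape–rate) is (a−1)/b = 43/7 ≈ 6.143.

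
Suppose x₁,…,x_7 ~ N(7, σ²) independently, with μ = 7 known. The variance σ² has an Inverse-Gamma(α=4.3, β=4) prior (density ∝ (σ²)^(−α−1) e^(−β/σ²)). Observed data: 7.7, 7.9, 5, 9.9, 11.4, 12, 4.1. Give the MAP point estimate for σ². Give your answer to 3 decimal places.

σ̂²_MAP = 4.232

Sum of squared deviations about the known mean: SS = (7.7−7)² + (7.9−7)² + (5−7)² + (9.9−7)² + (11.4−7)² + (12−7)² + (4.1−7)² = 66.48.
The Normal likelihood contributes (σ²)^(−n/2) exp(−SS/(2σ²)), so the posterior is Inverse-Gamma(α + n/2, β + SS/2) = Inverse-Gamma(7.8, 37.24).
The mode of Inverse-Gamma(a, b) is b/(a+1) = 37.24/8.8 ≈ 4.232.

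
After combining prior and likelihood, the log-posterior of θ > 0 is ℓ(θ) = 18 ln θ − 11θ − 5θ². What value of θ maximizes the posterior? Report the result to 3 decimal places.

ℓ'(θ) = 18/θ − 11 − 10θ. Setting this to zero and multiplying by θ: 10θ² + 11θ − 18 = 0.
θ = (−11 + √(11² + 4·10·18)) / (2·10) = (−11 + √841) / 20 = (−11 + 29)/20 = 9/10.
ℓ''(θ) = −18/θ² − 10 < 0, confirming a maximum.

θ̂_MAP = 0.900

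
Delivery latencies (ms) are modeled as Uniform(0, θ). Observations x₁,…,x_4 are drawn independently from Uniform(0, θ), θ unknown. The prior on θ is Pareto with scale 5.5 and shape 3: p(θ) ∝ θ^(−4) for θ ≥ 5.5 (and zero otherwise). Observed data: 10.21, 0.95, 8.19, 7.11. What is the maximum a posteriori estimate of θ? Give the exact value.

The Uniform(0, θ) likelihood is θ^(−n) for θ ≥ max(xᵢ), zero otherwise. Here max(xᵢ) = 10.21.
Posterior ∝ θ^(−4) · θ^(−4) = θ^(−8) on θ ≥ max(5.5, 10.21) = 10.21.
This density is strictly decreasing in θ, so the posterior mode lies at the lower boundary of the support.

θ̂_MAP = 10.21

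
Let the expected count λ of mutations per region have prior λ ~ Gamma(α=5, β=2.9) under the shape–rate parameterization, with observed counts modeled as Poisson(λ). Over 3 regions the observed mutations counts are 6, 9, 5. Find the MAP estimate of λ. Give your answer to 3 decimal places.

Σxᵢ = 6+9+5 = 20, with n = 3.
Posterior ∝ λ^4e^(−2.9λ) · λ^20e^(−3λ) = λ^24e^(−5.9λ), i.e. Gamma(shape=25, rate=5.9).
The mode of a Gamma(a, b) with a ≥ 1 (shape–rate) is (a−1)/b = 24/5.9 ≈ 4.068.

λ̂_MAP = 4.068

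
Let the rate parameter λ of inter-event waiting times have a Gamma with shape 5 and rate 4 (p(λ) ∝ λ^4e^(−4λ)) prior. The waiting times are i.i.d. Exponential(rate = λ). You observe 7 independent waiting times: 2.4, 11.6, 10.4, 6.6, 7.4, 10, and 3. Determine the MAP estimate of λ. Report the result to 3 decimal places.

λ̂_MAP = 0.199

The Exponential(rate=λ) likelihood is ∝ λ^n e^(−λΣtᵢ). Here n = 7 and Σtᵢ = 2.4 + 11.6 + 10.4 + 6.6 + 7.4 + 10 + 3 = 51.4.
Posterior ∝ λ^4e^(−4λ) · λ^7e^(−51.4λ) = λ^11e^(−55.4λ), i.e. Gamma(12, 55.4).
Mode = (a−1)/b = 11/55.4 ≈ 0.199.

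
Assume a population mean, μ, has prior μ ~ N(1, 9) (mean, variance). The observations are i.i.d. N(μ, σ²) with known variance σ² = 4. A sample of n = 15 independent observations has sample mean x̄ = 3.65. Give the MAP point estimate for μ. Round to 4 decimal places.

n = 15, x̄ = 3.65.
For a Normal prior and Normal likelihood with known variance, the posterior is Normal; its mode equals its mean, the precision-weighted average.
Prior precision 1/σ₀² = 1/9; data precision n/σ² = 15/4 = 3.75.
μ̂ = ((1/9)·1 + 3.75·3.65) / (1/9 + 3.75) = (1987/144)/(139/36) = 1987/556 ≈ 3.5737.

μ̂_MAP = 3.5737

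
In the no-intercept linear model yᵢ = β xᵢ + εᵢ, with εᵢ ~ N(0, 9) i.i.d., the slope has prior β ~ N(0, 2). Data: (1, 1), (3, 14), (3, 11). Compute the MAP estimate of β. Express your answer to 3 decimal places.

log p(β | y) = −Σ(yᵢ − βxᵢ)²/(2·9) − β²/(2·2) + const.
Setting the derivative to zero: Σxᵢ(yᵢ − βxᵢ)/9 − β/2 = 0, so β = Σxᵢyᵢ / (Σxᵢ² + σ²/τ²).
Σxᵢyᵢ = 1·1 + 3·14 + 3·11 = 76; Σxᵢ² = 19; σ²/τ² = 4.5.
β̂_MAP = 76 / (19 + 4.5) = 76/23.5 ≈ 3.234.

β̂_MAP = 3.234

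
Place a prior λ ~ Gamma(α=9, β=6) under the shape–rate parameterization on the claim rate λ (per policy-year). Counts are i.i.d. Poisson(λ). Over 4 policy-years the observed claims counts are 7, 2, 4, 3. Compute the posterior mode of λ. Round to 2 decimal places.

Σxᵢ = 7+2+4+3 = 16, with n = 4.
Posterior ∝ λ^8e^(−6λ) · λ^16e^(−4λ) = λ^24e^(−10λ), i.e. Gamma(shape=25, rate=10).
The mode of a Gamma(a, b) with a ≥ 1 (shape–rate) is (a−1)/b = 24/10 ≈ 2.40.

λ̂_MAP = 2.40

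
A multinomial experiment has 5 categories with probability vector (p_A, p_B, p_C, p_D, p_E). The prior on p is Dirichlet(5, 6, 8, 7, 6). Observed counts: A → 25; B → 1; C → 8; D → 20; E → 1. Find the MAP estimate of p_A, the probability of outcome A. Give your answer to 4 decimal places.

MAP estimate of p_A = 0.3537

The posterior is Dirichlet(αᵢ + nᵢ) = Dirichlet(30, 7, 16, 27, 7).
For a Dirichlet(a₁,…,a_K) with all aᵢ > 1, the mode has j-th component (aⱼ − 1)/(Σaᵢ − K).
Here Σaᵢ = 87 and K = 5, so p_A = (30 − 1)/(87 − 5) = 29/82 ≈ 0.3537.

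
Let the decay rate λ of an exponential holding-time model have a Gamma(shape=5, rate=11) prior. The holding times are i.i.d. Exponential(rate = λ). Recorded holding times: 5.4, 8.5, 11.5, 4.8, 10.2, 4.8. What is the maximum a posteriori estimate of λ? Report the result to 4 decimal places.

λ̂_MAP = 0.1779

The Exponential(rate=λ) likelihood is ∝ λ^n e^(−λΣtᵢ). Here n = 6 and Σtᵢ = 5.4 + 8.5 + 11.5 + 4.8 + 10.2 + 4.8 = 45.2.
Posterior ∝ λ^4e^(−11λ) · λ^6e^(−45.2λ) = λ^10e^(−56.2λ), i.e. Gamma(11, 56.2).
Mode = (a−1)/b = 10/56.2 ≈ 0.1779.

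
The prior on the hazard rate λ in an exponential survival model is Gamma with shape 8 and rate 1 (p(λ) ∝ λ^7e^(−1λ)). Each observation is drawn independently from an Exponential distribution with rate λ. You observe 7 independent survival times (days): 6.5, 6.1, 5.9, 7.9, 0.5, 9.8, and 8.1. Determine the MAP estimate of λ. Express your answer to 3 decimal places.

The Exponential(rate=λ) likelihood is ∝ λ^n e^(−λΣtᵢ). Here n = 7 and Σtᵢ = 6.5 + 6.1 + 5.9 + 7.9 + 0.5 + 9.8 + 8.1 = 44.8.
Posterior ∝ λ^7e^(−1λ) · λ^7e^(−44.8λ) = λ^14e^(−45.8λ), i.e. Gamma(15, 45.8).
Mode = (a−1)/b = 14/45.8 ≈ 0.306.

λ̂_MAP = 0.306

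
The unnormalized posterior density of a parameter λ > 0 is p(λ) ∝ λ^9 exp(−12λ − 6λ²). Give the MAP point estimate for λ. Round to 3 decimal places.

ℓ'(λ) = 9/λ − 12 − 12λ. Setting this to zero and multiplying by λ: 12λ² + 12λ − 9 = 0.
λ = (−12 + √(12² + 4·12·9)) / (2·12) = (−12 + √576) / 24 = (−12 + 24)/24 = 1/2.
ℓ''(λ) = −9/λ² − 12 < 0, confirming a maximum.

λ̂_MAP = 0.500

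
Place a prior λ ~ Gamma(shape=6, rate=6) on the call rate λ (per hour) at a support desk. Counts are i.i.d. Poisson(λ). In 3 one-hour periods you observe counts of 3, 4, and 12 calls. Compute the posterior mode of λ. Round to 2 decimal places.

Σxᵢ = 3+4+12 = 19, with n = 3.
Posterior ∝ λ^5e^(−6λ) · λ^19e^(−3λ) = λ^24e^(−9λ), i.e. Gamma(shape=25, rate=9).
The mode of a Gamma(a, b) with a ≥ 1 (shape–rate) is (a−1)/b = 24/9 ≈ 2.67.

λ̂_MAP = 2.67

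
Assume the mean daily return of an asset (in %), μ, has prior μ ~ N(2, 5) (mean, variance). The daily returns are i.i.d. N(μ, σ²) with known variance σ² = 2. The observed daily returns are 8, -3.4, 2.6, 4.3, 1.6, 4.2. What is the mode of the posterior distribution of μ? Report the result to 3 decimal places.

n = 6; x̄ = (8 + (-3.4) + 2.6 + 4.3 + 1.6 + 4.2)/6 = 17.3/6 = 173/60 ≈ 2.8833.
For a Normal prior and Normal likelihood with known variance, the posterior is Normal; its mode equals its mean, the precision-weighted average.
Prior precision 1/σ₀² = 1/5 = 0.2; data precision n/σ² = 6/2 = 3.
μ̂ = (0.2·2 + 3·(173/60)) / (0.2 + 3) = 9.05/3.2 = 2.828125 ≈ 2.828.

μ̂_MAP = 2.828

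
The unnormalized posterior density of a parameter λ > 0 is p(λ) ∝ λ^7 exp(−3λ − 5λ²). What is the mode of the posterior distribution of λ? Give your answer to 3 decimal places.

ℓ'(λ) = 7/λ − 3 − 10λ. Setting this to zero and multiplying by λ: 10λ² + 3λ − 7 = 0.
λ = (−3 + √(3² + 4·10·7)) / (2·10) = (−3 + √289) / 20 = (−3 + 17)/20 = 7/10.
ℓ''(λ) = −7/λ² − 10 < 0, confirming a maximum.

λ̂_MAP = 0.700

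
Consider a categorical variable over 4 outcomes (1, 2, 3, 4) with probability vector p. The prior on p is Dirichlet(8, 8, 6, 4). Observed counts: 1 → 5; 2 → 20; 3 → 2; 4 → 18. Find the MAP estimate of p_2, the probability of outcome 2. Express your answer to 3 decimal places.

MAP estimate: 0.403

The posterior is Dirichlet(αᵢ + nᵢ) = Dirichlet(13, 28, 8, 22).
For a Dirichlet(a₁,…,a_K) with all aᵢ > 1, the mode has j-th component (aⱼ − 1)/(Σaᵢ − K).
Here Σaᵢ = 71 and K = 4, so p_2 = (28 − 1)/(71 − 4) = 27/67 ≈ 0.403.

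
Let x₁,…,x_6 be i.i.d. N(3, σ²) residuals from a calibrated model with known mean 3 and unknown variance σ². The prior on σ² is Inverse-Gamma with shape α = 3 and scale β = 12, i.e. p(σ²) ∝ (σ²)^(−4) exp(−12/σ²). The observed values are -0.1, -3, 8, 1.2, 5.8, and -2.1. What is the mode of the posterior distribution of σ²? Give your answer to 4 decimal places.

Sum of squared deviations about the known mean: SS = (-0.1−3)² + (-3−3)² + (8−3)² + (1.2−3)² + (5.8−3)² + (-2.1−3)² = 107.7.
The Normal likelihood contributes (σ²)^(−n/2) exp(−SS/(2σ²)), so the posterior is Inverse-Gamma(α + n/2, β + SS/2) = Inverse-Gamma(6, 65.85).
The mode of Inverse-Gamma(a, b) is b/(a+1) = 65.85/7 ≈ 9.4071.

σ̂²_MAP = 9.4071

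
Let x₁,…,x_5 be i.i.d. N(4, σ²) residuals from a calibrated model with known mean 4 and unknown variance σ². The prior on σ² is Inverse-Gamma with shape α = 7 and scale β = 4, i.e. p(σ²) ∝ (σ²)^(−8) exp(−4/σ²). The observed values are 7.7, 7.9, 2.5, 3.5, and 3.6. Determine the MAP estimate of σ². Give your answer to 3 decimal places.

Sum of squared deviations about the known mean: SS = (7.7−4)² + (7.9−4)² + (2.5−4)² + (3.5−4)² + (3.6−4)² = 31.56.
The Normal likelihood contributes (σ²)^(−n/2) exp(−SS/(2σ²)), so the posterior is Inverse-Gamma(α + n/2, β + SS/2) = Inverse-Gamma(9.5, 19.78).
The mode of Inverse-Gamma(a, b) is b/(a+1) = 19.78/10.5 ≈ 1.884.

σ̂²_MAP = 1.884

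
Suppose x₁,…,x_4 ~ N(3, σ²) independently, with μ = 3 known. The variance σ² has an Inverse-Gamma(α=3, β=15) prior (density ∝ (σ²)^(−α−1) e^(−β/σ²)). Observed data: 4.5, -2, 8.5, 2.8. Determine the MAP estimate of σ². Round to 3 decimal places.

Sum of squared deviations about the known mean: SS = (4.5−3)² + (-2−3)² + (8.5−3)² + (2.8−3)² = 57.54.
The Normal likelihood contributes (σ²)^(−n/2) exp(−SS/(2σ²)), so the posterior is Inverse-Gamma(α + n/2, β + SS/2) = Inverse-Gamma(5, 43.77).
The mode of Inverse-Gamma(a, b) is b/(a+1) = 43.77/6 ≈ 7.295.

σ̂²_MAP = 7.295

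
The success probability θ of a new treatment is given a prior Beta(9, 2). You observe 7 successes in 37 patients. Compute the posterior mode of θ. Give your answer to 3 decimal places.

θ̂_MAP = 0.326

Prior: Beta(9, 2).
Data: 7 successes in 37 trials. The binomial likelihood contributes θ^7(1−θ)^30, so the posterior is Beta(9+7, 2+30) = Beta(16, 32).
For Beta(a, b) with a, b > 1 the mode is (a−1)/(a+b−2) = 15/46 ≈ 0.326.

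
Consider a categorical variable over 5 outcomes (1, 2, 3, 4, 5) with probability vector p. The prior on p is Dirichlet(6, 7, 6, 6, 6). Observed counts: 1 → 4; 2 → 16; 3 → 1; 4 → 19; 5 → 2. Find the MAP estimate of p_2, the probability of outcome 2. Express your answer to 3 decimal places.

The posterior is Dirichlet(αᵢ + nᵢ) = Dirichlet(10, 23, 7, 25, 8).
For a Dirichlet(a₁,…,a_K) with all aᵢ > 1, the mode has j-th component (aⱼ − 1)/(Σaᵢ − K).
Here Σaᵢ = 73 and K = 5, so p_2 = (23 − 1)/(73 − 5) = 22/68 ≈ 0.324.

MAP estimate: 0.324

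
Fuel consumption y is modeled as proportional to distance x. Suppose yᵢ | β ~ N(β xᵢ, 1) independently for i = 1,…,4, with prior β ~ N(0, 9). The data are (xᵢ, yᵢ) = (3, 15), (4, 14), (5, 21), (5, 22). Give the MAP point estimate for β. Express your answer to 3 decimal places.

log p(β | y) = −Σ(yᵢ − βxᵢ)²/(2·1) − β²/(2·9) + const.
Setting the derivative to zero: Σxᵢ(yᵢ − βxᵢ)/1 − β/9 = 0, so β = Σxᵢyᵢ / (Σxᵢ² + σ²/τ²).
Σxᵢyᵢ = 3·15 + 4·14 + 5·21 + 5·22 = 316; Σxᵢ² = 75; σ²/τ² = 1/9.
β̂_MAP = 316 / (75 + 1/9) = 316/(676/9) = 711/169 ≈ 4.207.

β̂_MAP = 4.207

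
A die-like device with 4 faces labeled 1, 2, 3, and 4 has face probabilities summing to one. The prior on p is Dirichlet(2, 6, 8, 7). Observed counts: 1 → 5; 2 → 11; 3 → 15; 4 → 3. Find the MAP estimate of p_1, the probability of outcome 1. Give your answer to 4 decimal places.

MAP estimate: 0.1132

The posterior is Dirichlet(αᵢ + nᵢ) = Dirichlet(7, 17, 23, 10).
For a Dirichlet(a₁,…,a_K) with all aᵢ > 1, the mode has j-th component (aⱼ − 1)/(Σaᵢ − K).
Here Σaᵢ = 57 and K = 4, so p_1 = (7 − 1)/(57 − 4) = 6/53 ≈ 0.1132.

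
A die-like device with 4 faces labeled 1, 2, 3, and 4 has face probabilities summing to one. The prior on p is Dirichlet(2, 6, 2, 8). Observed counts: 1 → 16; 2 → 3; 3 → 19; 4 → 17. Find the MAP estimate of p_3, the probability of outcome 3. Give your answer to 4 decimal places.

The posterior is Dirichlet(αᵢ + nᵢ) = Dirichlet(18, 9, 21, 25).
For a Dirichlet(a₁,…,a_K) with all aᵢ > 1, the mode has j-th component (aⱼ − 1)/(Σaᵢ − K).
Here Σaᵢ = 73 and K = 4, so p_3 = (21 − 1)/(73 − 4) = 20/69 ≈ 0.2899.

MAP estimate: 0.2899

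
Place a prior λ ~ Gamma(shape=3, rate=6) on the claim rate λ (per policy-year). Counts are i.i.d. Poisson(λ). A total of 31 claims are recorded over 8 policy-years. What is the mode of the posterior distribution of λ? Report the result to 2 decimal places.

Σxᵢ = 31, n = 8.
Posterior ∝ λ^2e^(−6λ) · λ^31e^(−8λ) = λ^33e^(−14λ), i.e. Gamma(shape=34, rate=14).
The mode of a Gamma(a, b) with a ≥ 1 (shape–rate) is (a−1)/b = 33/14 ≈ 2.36.

λ̂_MAP = 2.36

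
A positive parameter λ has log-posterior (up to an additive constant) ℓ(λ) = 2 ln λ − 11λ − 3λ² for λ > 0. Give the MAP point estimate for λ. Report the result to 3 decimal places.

λ̂_MAP = 0.167

ℓ'(λ) = 2/λ − 11 − 6λ. Setting this to zero and multiplying by λ: 6λ² + 11λ − 2 = 0.
λ = (−11 + √(11² + 4·6·2)) / (2·6) = (−11 + √169) / 12 = (−11 + 13)/12 = 1/6.
ℓ''(λ) = −2/λ² − 6 < 0, confirming a maximum.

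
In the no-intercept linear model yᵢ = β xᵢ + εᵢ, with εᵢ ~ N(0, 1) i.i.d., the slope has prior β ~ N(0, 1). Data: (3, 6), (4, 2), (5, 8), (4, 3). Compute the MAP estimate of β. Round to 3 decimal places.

β̂_MAP = 1.164

log p(β | y) = −Σ(yᵢ − βxᵢ)²/(2·1) − β²/(2·1) + const.
Setting the derivative to zero: Σxᵢ(yᵢ − βxᵢ)/1 − β/1 = 0, so β = Σxᵢyᵢ / (Σxᵢ² + σ²/τ²).
Σxᵢyᵢ = 3·6 + 4·2 + 5·8 + 4·3 = 78; Σxᵢ² = 66; σ²/τ² = 1.
β̂_MAP = 78 / (66 + 1) = 78/67 ≈ 1.164.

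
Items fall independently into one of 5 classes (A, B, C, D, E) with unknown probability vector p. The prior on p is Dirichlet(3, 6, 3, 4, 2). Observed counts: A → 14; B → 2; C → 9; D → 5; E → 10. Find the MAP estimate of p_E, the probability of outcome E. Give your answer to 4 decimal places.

The posterior is Dirichlet(αᵢ + nᵢ) = Dirichlet(17, 8, 12, 9, 12).
For a Dirichlet(a₁,…,a_K) with all aᵢ > 1, the mode has j-th component (aⱼ − 1)/(Σaᵢ − K).
Here Σaᵢ = 58 and K = 5, so p_E = (12 − 1)/(58 − 5) = 11/53 ≈ 0.2075.

MAP estimate of p_E = 0.2075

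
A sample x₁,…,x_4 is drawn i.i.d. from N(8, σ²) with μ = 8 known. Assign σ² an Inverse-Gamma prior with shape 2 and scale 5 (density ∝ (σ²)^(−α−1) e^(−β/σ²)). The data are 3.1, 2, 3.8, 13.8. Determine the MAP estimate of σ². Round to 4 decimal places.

σ̂²_MAP = 12.1290

Sum of squared deviations about the known mean: SS = (3.1−8)² + (2−8)² + (3.8−8)² + (13.8−8)² = 111.29.
The Normal likelihood contributes (σ²)^(−n/2) exp(−SS/(2σ²)), so the posterior is Inverse-Gamma(α + n/2, β + SS/2) = Inverse-Gamma(4, 60.645).
The mode of Inverse-Gamma(a, b) is b/(a+1) = 60.645/5 ≈ 12.1290.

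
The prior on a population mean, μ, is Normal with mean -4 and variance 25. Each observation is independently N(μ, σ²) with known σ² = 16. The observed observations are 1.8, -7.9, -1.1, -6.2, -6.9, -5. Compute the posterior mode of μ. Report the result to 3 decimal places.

μ̂_MAP = -4.196

n = 6; x̄ = (1.8 + (-7.9) + (-1.1) + (-6.2) + (-6.9) + (-5))/6 = -25.3/6 = -253/60 ≈ -4.2167.
For a Normal prior and Normal likelihood with known variance, the posterior is Normal; its mode equals its mean, the precision-weighted average.
Prior precision 1/σ₀² = 1/25 = 0.04; data precision n/σ² = 6/16 = 0.375.
μ̂ = (0.04·(-4) + 0.375·(-253/60)) / (0.04 + 0.375) = (-1.74125)/0.415 = -1393/332 ≈ -4.196.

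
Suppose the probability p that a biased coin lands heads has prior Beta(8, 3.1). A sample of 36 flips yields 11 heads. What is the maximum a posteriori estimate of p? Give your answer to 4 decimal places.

Prior: Beta(8, 3.1).
Data: 11 successes in 36 trials. The binomial likelihood contributes p^11(1−p)^25, so the posterior is Beta(8+11, 3.1+25) = Beta(19, 28.1).
For Beta(a, b) with a, b > 1 the mode is (a−1)/(a+b−2) = 18/45.1 ≈ 0.3991.

p̂_MAP = 0.3991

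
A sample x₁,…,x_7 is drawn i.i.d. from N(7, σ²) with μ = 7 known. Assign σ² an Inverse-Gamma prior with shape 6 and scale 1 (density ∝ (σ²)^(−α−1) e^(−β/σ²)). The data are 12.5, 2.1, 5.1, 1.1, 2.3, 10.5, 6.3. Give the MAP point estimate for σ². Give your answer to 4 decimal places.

σ̂²_MAP = 6.1671

Sum of squared deviations about the known mean: SS = (12.5−7)² + (2.1−7)² + (5.1−7)² + (1.1−7)² + (2.3−7)² + (10.5−7)² + (6.3−7)² = 127.51.
The Normal likelihood contributes (σ²)^(−n/2) exp(−SS/(2σ²)), so the posterior is Inverse-Gamma(α + n/2, β + SS/2) = Inverse-Gamma(9.5, 64.755).
The mode of Inverse-Gamma(a, b) is b/(a+1) = 64.755/10.5 ≈ 6.1671.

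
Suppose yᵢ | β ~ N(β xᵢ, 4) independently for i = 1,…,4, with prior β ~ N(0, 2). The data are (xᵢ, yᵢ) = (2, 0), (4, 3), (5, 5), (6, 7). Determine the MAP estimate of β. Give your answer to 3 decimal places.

β̂_MAP = 0.952

log p(β | y) = −Σ(yᵢ − βxᵢ)²/(2·4) − β²/(2·2) + const.
Setting the derivative to zero: Σxᵢ(yᵢ − βxᵢ)/4 − β/2 = 0, so β = Σxᵢyᵢ / (Σxᵢ² + σ²/τ²).
Σxᵢyᵢ = 2·0 + 4·3 + 5·5 + 6·7 = 79; Σxᵢ² = 81; σ²/τ² = 2.
β̂_MAP = 79 / (81 + 2) = 79/83 ≈ 0.952.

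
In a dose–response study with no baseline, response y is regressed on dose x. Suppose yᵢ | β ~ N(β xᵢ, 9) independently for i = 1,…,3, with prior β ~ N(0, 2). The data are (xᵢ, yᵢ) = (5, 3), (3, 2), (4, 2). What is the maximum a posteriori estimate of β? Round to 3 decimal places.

log p(β | y) = −Σ(yᵢ − βxᵢ)²/(2·9) − β²/(2·2) + const.
Setting the derivative to zero: Σxᵢ(yᵢ − βxᵢ)/9 − β/2 = 0, so β = Σxᵢyᵢ / (Σxᵢ² + σ²/τ²).
Σxᵢyᵢ = 5·3 + 3·2 + 4·2 = 29; Σxᵢ² = 50; σ²/τ² = 4.5.
β̂_MAP = 29 / (50 + 4.5) = 29/54.5 ≈ 0.532.

β̂_MAP = 0.532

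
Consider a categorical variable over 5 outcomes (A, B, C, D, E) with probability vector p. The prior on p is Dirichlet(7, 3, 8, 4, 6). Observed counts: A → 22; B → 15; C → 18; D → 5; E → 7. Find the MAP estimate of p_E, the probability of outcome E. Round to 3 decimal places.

The posterior is Dirichlet(αᵢ + nᵢ) = Dirichlet(29, 18, 26, 9, 13).
For a Dirichlet(a₁,…,a_K) with all aᵢ > 1, the mode has j-th component (aⱼ − 1)/(Σaᵢ − K).
Here Σaᵢ = 95 and K = 5, so p_E = (13 − 1)/(95 − 5) = 12/90 ≈ 0.133.

MAP estimate of p_E = 0.133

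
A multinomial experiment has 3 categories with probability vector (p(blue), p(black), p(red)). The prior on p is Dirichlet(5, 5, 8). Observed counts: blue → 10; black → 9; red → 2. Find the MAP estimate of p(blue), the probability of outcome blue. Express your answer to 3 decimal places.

The posterior is Dirichlet(αᵢ + nᵢ) = Dirichlet(15, 14, 10).
For a Dirichlet(a₁,…,a_K) with all aᵢ > 1, the mode has j-th component (aⱼ − 1)/(Σaᵢ − K).
Here Σaᵢ = 39 and K = 3, so p(blue) = (15 − 1)/(39 − 3) = 14/36 ≈ 0.389.

MAP estimate of p(blue) = 0.389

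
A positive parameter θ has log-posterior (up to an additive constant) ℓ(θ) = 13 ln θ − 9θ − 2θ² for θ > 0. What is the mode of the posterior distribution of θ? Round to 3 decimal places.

θ̂_MAP = 1.000

ℓ'(θ) = 13/θ − 9 − 4θ. Setting this to zero and multiplying by θ: 4θ² + 9θ − 13 = 0.
θ = (−9 + √(9² + 4·4·13)) / (2·4) = (−9 + √289) / 8 = (−9 + 17)/8 = 1.
ℓ''(θ) = −13/θ² − 4 < 0, confirming a maximum.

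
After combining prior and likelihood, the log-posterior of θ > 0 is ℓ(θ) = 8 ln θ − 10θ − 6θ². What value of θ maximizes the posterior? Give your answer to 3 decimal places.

ℓ'(θ) = 8/θ − 10 − 12θ. Setting this to zero and multiplying by θ: 12θ² + 10θ − 8 = 0.
θ = (−10 + √(10² + 4·12·8)) / (2·12) = (−10 + √484) / 24 = (−10 + 22)/24 = 1/2.
ℓ''(θ) = −8/θ² − 12 < 0, confirming a maximum.

θ̂_MAP = 0.500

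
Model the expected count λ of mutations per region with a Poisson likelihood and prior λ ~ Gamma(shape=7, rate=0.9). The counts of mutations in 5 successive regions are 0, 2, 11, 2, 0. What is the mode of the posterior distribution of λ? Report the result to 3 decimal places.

Σxᵢ = 0+2+11+2+0 = 15, with n = 5.
Posterior ∝ λ^6e^(−0.9λ) · λ^15e^(−5λ) = λ^21e^(−5.9λ), i.e. Gamma(shape=22, rate=5.9).
The mode of a Gamma(a, b) with a ≥ 1 (shape–rate) is (a−1)/b = 21/5.9 ≈ 3.559.

λ̂_MAP = 3.559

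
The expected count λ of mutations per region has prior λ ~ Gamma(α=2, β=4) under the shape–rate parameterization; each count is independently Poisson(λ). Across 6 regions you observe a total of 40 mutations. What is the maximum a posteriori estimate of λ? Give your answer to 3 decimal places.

λ̂_MAP = 4.100

Σxᵢ = 40, n = 6.
Posterior ∝ λe^(−4λ) · λ^40e^(−6λ) = λ^41e^(−10λ), i.e. Gamma(shape=42, rate=10).
The mode of a Gamma(a, b) with a ≥ 1 (shape–rate) is (a−1)/b = 41/10 ≈ 4.100.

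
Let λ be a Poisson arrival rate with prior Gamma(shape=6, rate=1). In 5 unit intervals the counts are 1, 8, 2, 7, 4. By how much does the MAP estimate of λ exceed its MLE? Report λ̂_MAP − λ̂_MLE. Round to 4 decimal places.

MAP − MLE = 0.1000

Σxᵢ = 22. Posterior is Gamma(28, 6); MAP = (28−1)/6 = 27/6 ≈ 4.50000.
MLE = x̄ = 22/5 ≈ 4.40000.
Difference = 27/6 − 22/5 = 1/10 ≈ 0.1000.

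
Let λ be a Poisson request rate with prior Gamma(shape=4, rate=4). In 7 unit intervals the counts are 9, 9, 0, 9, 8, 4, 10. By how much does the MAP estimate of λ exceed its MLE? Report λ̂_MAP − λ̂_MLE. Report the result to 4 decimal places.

MAP − MLE = -2.2727

Σxᵢ = 49. Posterior is Gamma(53, 11); MAP = (53−1)/11 = 52/11 ≈ 4.72727.
MLE = x̄ = 49/7 ≈ 7.00000.
Difference = 52/11 − 49/7 = -25/11 ≈ -2.2727.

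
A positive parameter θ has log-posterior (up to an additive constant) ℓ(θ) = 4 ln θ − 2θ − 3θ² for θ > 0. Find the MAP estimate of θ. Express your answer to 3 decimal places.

ℓ'(θ) = 4/θ − 2 − 6θ. Setting this to zero and multiplying by θ: 6θ² + 2θ − 4 = 0.
θ = (−2 + √(2² + 4·6·4)) / (2·6) = (−2 + √100) / 12 = (−2 + 10)/12 = 2/3.
ℓ''(θ) = −4/θ² − 6 < 0, confirming a maximum.

θ̂_MAP = 0.667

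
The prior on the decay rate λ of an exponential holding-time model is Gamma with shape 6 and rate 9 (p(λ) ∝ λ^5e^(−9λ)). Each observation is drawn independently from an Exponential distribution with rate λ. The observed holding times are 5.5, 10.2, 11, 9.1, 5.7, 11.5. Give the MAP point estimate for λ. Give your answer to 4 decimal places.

The Exponential(rate=λ) likelihood is ∝ λ^n e^(−λΣtᵢ). Here n = 6 and Σtᵢ = 5.5 + 10.2 + 11 + 9.1 + 5.7 + 11.5 = 53.
Posterior ∝ λ^5e^(−9λ) · λ^6e^(−53λ) = λ^11e^(−62λ), i.e. Gamma(12, 62).
Mode = (a−1)/b = 11/62 ≈ 0.1774.

λ̂_MAP = 0.1774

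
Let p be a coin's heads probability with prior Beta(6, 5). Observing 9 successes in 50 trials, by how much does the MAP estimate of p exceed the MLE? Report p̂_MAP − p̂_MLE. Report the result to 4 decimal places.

MAP − MLE = 0.0573

Posterior is Beta(15, 46); MAP = (15−1)/(61−2) = 14/59 ≈ 0.23729.
MLE ignores the prior: p̂_MLE = k/n = 9/50 ≈ 0.18000.
Difference = 14/59 − 9/50 = 169/2950 ≈ 0.0573.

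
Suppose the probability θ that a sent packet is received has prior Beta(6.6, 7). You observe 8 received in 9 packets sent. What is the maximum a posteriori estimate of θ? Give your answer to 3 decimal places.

θ̂_MAP = 0.660

Prior: Beta(6.6, 7).
Data: 8 successes in 9 trials. The binomial likelihood contributes θ^8(1−θ)^1, so the posterior is Beta(6.6+8, 7+1) = Beta(14.6, 8).
For Beta(a, b) with a, b > 1 the mode is (a−1)/(a+b−2) = 13.6/20.6 ≈ 0.660.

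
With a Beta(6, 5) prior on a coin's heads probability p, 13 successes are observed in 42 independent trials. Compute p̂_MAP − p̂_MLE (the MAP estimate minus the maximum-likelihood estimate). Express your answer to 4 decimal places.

Posterior is Beta(19, 34); MAP = (19−1)/(53−2) = 18/51 ≈ 0.35294.
MLE ignores the prior: p̂_MLE = k/n = 13/42 ≈ 0.30952.
Difference = 18/51 − 13/42 = 31/714 ≈ 0.0434.

MAP − MLE = 0.0434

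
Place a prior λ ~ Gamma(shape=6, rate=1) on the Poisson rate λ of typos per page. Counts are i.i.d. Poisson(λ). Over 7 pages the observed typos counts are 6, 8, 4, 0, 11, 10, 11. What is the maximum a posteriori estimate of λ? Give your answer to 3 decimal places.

Σxᵢ = 6+8+4+0+11+10+11 = 50, with n = 7.
Posterior ∝ λ^5e^(−1λ) · λ^50e^(−7λ) = λ^55e^(−8λ), i.e. Gamma(shape=56, rate=8).
The mode of a Gamma(a, b) with a ≥ 1 (shape–rate) is (a−1)/b = 55/8 ≈ 6.875.

λ̂_MAP = 6.875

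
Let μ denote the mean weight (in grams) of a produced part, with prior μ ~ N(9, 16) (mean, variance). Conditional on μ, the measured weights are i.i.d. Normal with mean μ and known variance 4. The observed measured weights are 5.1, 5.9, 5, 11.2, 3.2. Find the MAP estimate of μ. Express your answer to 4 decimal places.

n = 5; x̄ = (5.1 + 5.9 + 5 + 11.2 + 3.2)/5 = 30.4/5 = 6.08.
For a Normal prior and Normal likelihood with known variance, the posterior is Normal; its mode equals its mean, the precision-weighted average.
Prior precision 1/σ₀² = 1/16 = 0.0625; data precision n/σ² = 5/4 = 1.25.
μ̂ = (0.0625·9 + 1.25·6.08) / (0.0625 + 1.25) = 8.1625/1.3125 = 653/105 ≈ 6.2190.

μ̂_MAP = 6.2190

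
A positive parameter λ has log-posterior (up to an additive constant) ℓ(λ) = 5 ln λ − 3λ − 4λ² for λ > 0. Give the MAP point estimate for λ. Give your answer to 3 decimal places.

λ̂_MAP = 0.625

ℓ'(λ) = 5/λ − 3 − 8λ. Setting this to zero and multiplying by λ: 8λ² + 3λ − 5 = 0.
λ = (−3 + √(3² + 4·8·5)) / (2·8) = (−3 + √169) / 16 = (−3 + 13)/16 = 5/8.
ℓ''(λ) = −5/λ² − 8 < 0, confirming a maximum.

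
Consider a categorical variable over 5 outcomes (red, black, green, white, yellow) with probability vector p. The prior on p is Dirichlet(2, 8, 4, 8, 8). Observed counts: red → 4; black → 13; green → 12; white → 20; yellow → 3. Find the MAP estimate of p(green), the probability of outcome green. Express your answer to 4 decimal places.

The posterior is Dirichlet(αᵢ + nᵢ) = Dirichlet(6, 21, 16, 28, 11).
For a Dirichlet(a₁,…,a_K) with all aᵢ > 1, the mode has j-th component (aⱼ − 1)/(Σaᵢ − K).
Here Σaᵢ = 82 and K = 5, so p(green) = (16 − 1)/(82 − 5) = 15/77 ≈ 0.1948.

MAP estimate of p(green) = 0.1948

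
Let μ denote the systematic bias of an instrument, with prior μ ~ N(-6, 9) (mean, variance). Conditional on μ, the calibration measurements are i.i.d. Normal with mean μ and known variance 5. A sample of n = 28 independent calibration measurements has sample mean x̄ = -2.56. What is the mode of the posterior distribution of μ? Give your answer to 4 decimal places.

μ̂_MAP = -2.6269

n = 28, x̄ = -2.56.
For a Normal prior and Normal likelihood with known variance, the posterior is Normal; its mode equals its mean, the precision-weighted average.
Prior precision 1/σ₀² = 1/9; data precision n/σ² = 28/5 = 5.6.
μ̂ = ((1/9)·(-6) + 5.6·(-2.56)) / (1/9 + 5.6) = (-5626/375)/(257/45) = -16878/6425 ≈ -2.6269.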